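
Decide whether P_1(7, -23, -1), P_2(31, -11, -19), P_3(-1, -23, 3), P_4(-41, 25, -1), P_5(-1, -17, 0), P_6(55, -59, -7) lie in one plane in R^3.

The plane through P_1, P_2, P_3 has normal n = P_1P_2 × P_1P_3 = (48, 48, 96) and equation n·P = -864.
Checking the remaining points: n·P_4 = -864, n·P_5 = -864, n·P_6 = -864.
All equal -864, so all 6 points lie in one plane.

Yes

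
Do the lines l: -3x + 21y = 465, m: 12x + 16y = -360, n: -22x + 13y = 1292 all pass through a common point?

The three lines meet at one point iff the augmented coefficient matrix [aᵢ bᵢ cᵢ] has rank < 3, i.e. its determinant vanishes.
Here the determinant is 900.
Nonzero, so no common point exists.

No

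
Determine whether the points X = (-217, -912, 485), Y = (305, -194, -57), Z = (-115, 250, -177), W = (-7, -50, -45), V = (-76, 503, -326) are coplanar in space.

Yes

The plane through X, Y, Z has normal n = XY × XZ = (154488, 290280, 533328) and equation n·P = -39595176.
Checking the remaining points: n·W = -39595176, n·V = -39595176.
All equal -39595176, so all 5 points lie in one plane.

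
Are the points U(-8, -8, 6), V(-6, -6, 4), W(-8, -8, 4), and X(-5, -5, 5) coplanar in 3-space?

The four points are coplanar iff the 3×3 determinant with rows UV, UW, UX is zero.
Rows: (2, 2, -2), (0, 0, -2), (3, 3, -1).
Expanding along the first row: (2)(6) − (2)(6) + (-2)(0) = 0.
Zero determinant ⇒ coplanar.

Yes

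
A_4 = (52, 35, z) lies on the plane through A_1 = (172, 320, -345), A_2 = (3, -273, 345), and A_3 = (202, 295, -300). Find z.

A normal to the plane is n = A_1A_2 × A_1A_3 = (-9435, 28305, 22015).
A_4 lies in the plane iff n · A_1A_4 = 0.
This gives (22015)z + (660450) = 0, so z = -30.

-30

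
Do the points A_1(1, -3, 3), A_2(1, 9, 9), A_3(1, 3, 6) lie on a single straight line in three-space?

Yes

A_1A_2 = (0, 12, 6), A_1A_3 = (0, 6, 3).
Each component of A_1A_3 is 1/2 times the corresponding component of A_1A_2, so A_1A_3 = 1/2·A_1A_2 and the points are collinear.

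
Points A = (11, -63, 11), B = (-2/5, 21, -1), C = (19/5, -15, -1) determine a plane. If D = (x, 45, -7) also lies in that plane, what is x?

-4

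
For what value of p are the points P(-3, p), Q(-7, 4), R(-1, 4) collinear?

The three points are collinear iff det[PQ; PR] = 0.
This determinant is linear in p: (6)p + (-24) = 0, so p = 4.

4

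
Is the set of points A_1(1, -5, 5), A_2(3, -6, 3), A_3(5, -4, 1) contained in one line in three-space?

A_1A_2 = (2, -1, -2), A_1A_3 = (4, 1, -4).
A_1A_2 × A_1A_3 = (6, 0, 6).
The cross product is nonzero, so the points do not lie on one line.

No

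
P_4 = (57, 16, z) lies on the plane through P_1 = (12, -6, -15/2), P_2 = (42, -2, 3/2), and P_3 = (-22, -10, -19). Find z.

Coplanarity requires P_1P_2 · (P_1P_3 × P_1P_4) = 0.
P_1P_2 = (30, 4, 9), P_1P_3 = (-34, -4, -23/2); the triple product is linear in z with coefficient 16 and constant term 528.
Setting it to zero: z = -33.

-33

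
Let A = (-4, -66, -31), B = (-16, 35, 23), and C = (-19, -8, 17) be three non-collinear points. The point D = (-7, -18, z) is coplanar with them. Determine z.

The plane through A, B, C has equation 1716x − 234y + 819z = -16809.
Substituting D: (819)z + (-7800) = -16809, so z = -11.

-11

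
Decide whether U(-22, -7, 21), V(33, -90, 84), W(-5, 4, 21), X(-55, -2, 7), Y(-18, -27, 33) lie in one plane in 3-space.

The plane through U, V, W has normal n = UV × UW = (-693, 1071, 2016) and equation n·P = 50085.
Checking the remaining points: n·X = 50085, n·Y = 50085.
All equal 50085, so all 5 points lie in one plane.

Yes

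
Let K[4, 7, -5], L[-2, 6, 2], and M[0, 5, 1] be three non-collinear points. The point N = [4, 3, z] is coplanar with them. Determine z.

The plane through K, L, M has equation 8x + 8y + 8z = 48.
Substituting N: (8)z + (56) = 48, so z = -1.

-1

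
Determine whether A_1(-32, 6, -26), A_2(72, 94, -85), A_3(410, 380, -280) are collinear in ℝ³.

No

A_1A_2 = (104, 88, -59), A_1A_3 = (442, 374, -254).
A_1A_2 × A_1A_3 = (-286, 338, 0).
The cross product is nonzero, so the points do not lie on one line.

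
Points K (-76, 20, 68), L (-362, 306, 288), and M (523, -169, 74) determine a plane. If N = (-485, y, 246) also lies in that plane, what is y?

309

A normal to the plane is n = KL × KM = (43296, 133496, -117260).
N lies in the plane iff n · KN = 0.
This gives (133496)y + (-41250264) = 0, so y = 309.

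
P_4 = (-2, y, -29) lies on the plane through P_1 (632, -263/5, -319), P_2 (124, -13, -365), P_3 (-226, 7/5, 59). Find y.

-13

A normal to the plane is n = P_1P_2 × P_1P_3 = (87264/5, 231492, 32724/5).
P_4 lies in the plane iff n · P_1P_4 = 0.
This gives (231492)y + (3009396) = 0, so y = -13.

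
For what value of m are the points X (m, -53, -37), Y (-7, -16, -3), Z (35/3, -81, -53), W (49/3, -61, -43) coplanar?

43/3

The points are coplanar iff XY · (XZ × XW) = 0.
Expanding, this is linear in m: (-350)m + (15050/3) = 0.
So m = 43/3.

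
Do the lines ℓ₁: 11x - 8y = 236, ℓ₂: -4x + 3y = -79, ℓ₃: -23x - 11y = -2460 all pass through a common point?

Intersecting ℓ₁ and ℓ₂: solving the 2×2 system gives (x, y) = (76, 75).
Substitute into ℓ₃: (-23)(76) + (-11)(75) = -2573.
But ℓ₃ requires -2460 ≠ -2573, so the three lines have no common point.

No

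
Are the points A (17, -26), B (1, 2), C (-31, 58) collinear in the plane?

AB = (-16, 28), AC = (-48, 84).
Twice the signed area of △ABC is (-16)(84) − (28)(-48) = 0.
The triangle is degenerate (zero area), so the points are collinear.

Yes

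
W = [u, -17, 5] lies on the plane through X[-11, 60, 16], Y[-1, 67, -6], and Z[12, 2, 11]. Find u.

22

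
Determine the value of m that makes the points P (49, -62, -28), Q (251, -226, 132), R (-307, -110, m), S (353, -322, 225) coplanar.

2

Normal to plane PQS: n = (108, -2466, -2664); plane equation n·X = 232776.
Requiring n·R = 232776: (-2664)m + (238104) = 232776.
So m = 2.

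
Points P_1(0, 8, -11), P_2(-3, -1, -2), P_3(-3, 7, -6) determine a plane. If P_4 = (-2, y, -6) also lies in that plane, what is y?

4

A normal to the plane is n = P_1P_2 × P_1P_3 = (-36, -12, -24).
P_4 lies in the plane iff n · P_1P_4 = 0.
This gives (-12)y + (48) = 0, so y = 4.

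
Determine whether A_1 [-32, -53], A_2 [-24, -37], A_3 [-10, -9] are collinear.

A_1A_2 = (8, 16), A_1A_3 = (22, 44).
Checking proportionality: A_1A_3 = 11/4·A_1A_2, so the vectors are parallel and the points are collinear.

Yes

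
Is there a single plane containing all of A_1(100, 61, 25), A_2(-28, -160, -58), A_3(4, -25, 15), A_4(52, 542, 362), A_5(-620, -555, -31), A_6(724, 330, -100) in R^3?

The plane through A_1, A_2, A_3 has normal n = A_1A_2 × A_1A_3 = (-4928, 6688, -10208) and equation n·P = -340032.
Checking the remaining points: n·A_4 = -326656, n·A_5 = -340032, n·A_6 = -340032.
Since n·A_4 = -326656 ≠ -340032, A_4 is off the plane and the points are not all coplanar.

No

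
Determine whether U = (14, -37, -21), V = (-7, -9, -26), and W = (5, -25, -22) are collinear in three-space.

No

UV = (-21, 28, -5), UW = (-9, 12, -1).
UV × UW = (32, 24, 0).
The cross product is nonzero, so the points do not lie on one line.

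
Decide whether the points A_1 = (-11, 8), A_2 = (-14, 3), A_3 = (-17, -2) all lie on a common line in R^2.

Yes

A_1A_2 = (-3, -5), A_1A_3 = (-6, -10).
Checking proportionality: A_1A_3 = 2·A_1A_2, so the vectors are parallel and the points are collinear.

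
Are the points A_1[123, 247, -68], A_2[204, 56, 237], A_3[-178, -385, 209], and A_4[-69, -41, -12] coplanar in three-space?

No

A normal to the plane through A_1, A_2, A_3 is n = A_1A_2 × A_1A_3 = (139853, -114242, -108683).
The plane has equation n·P = -3625411. For A_4: n·A_4 = -3661739.
-3661739 ≠ -3625411, so A_4 is off the plane.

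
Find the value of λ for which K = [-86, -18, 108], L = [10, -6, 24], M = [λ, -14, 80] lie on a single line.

-54

Direction KL = (96, 12, -84). From the y-coordinate of M, the parameter along the line is τ = (-14 − (-18))/12 = 1/3.
Then λ = (-86) + 1/3·(96) = -54.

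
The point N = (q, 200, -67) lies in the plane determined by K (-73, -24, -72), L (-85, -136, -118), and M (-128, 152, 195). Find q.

Coplanarity requires KL · (KM × KN) = 0.
KL = (-12, -112, -46), KM = (-55, 176, 267); the triple product is linear in q with coefficient -21808 and constant term -348928.
Setting it to zero: q = -16.

-16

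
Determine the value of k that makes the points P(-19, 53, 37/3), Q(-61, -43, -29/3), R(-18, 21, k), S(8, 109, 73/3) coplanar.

Normal to plane PQS: n = (80, -90, 240); plane equation n·X = -3330.
Requiring n·R = -3330: (240)k + (-3330) = -3330.
So k = 0.

0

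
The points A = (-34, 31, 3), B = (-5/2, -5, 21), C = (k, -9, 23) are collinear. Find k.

1

Collinearity requires AB × AC = 0; each component is linear in k.
The y-component gives (18)k + (-18) = 0, so k = 1.
The remaining components then also vanish.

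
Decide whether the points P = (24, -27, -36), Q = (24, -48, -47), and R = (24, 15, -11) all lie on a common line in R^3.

No

PQ = (0, -21, -11), PR = (0, 42, 25).
PQ × PR = (-63, 0, 0).
The cross product is nonzero, so the points do not lie on one line.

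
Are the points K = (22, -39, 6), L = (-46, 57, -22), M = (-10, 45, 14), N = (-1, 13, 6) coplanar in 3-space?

A normal to the plane through K, L, M is n = KL × KM = (3120, 1440, -2640).
The plane has equation n·P = -3360. For N: n·N = -240.
-240 ≠ -3360, so N is off the plane.

No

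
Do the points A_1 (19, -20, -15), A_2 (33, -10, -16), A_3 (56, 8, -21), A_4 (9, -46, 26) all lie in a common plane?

Yes

With A_1 as base: A_1A_2 = (14, 10, -1), A_1A_3 = (37, 28, -6), A_1A_4 = (-10, -26, 41).
A_1A_3 × A_1A_4 = (992, -1457, -682).
A_1A_2 · (A_1A_3 × A_1A_4) = 0.
The scalar triple product vanishes, so the four points are coplanar.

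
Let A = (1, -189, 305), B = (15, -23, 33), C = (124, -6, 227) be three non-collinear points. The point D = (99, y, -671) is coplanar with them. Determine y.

The plane through A, B, C has equation 36828x − 32364y − 17856z = 707544.
Substituting D: (-32364)y + (15627348) = 707544, so y = 461.

461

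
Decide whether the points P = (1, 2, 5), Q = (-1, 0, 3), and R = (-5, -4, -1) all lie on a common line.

Yes

PQ = (-2, -2, -2), PR = (-6, -6, -6).
PQ × PR = (0, 0, 0).
The cross product vanishes, so the three points are collinear.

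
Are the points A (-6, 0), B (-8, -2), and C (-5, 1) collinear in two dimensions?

Yes

AB = (-2, -2), AC = (1, 1).
det[AB; AC] = (-2)(1) − (-2)(1) = 0.
The determinant is zero, so the points are collinear.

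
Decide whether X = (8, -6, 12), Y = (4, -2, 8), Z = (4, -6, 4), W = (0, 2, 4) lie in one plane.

With X as base: XY = (-4, 4, -4), XZ = (-4, 0, -8), XW = (-8, 8, -8).
XZ × XW = (64, 32, -32).
XY · (XZ × XW) = 0.
The scalar triple product vanishes, so the four points are coplanar.

Yes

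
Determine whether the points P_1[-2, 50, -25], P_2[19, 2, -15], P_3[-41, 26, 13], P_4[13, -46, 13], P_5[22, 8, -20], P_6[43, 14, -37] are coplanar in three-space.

The plane through P_1, P_2, P_3 has normal n = P_1P_2 × P_1P_3 = (-1584, -1188, -2376) and equation n·P = 3168.
Checking the remaining points: n·P_4 = 3168, n·P_5 = 3168, n·P_6 = 3168.
All equal 3168, so all 6 points lie in one plane.

Yes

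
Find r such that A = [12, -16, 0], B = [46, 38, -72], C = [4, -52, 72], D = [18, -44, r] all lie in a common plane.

76

The points are coplanar iff AB · (AC × AD) = 0.
Expanding, this is linear in r: (-792)r + (60192) = 0.
So r = 76.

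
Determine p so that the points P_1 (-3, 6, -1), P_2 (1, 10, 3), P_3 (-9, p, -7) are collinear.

Collinearity requires P_1P_2 × P_1P_3 = 0; each component is linear in p.
The x-component gives (-4)p + (0) = 0, so p = 0.
The remaining components then also vanish.

0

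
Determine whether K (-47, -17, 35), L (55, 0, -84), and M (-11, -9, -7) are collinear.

No

KL = (102, 17, -119), KM = (36, 8, -42).
Comparing components 2 and 3: (17)(-42) − (-119)(8) = 238 ≠ 0, so KL and KM are not parallel and the points are not collinear.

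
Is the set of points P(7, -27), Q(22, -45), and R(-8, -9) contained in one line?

Yes

PQ = (15, -18), PR = (-15, 18).
det[PQ; PR] = (15)(18) − (-18)(-15) = 0.
The determinant is zero, so the points are collinear.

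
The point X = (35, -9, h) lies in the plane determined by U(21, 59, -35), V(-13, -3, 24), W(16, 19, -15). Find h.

-25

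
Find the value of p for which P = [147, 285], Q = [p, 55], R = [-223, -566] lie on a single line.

The three points are collinear iff det[PQ; PR] = 0.
This determinant is linear in p: (-851)p + (39997) = 0, so p = 47.

47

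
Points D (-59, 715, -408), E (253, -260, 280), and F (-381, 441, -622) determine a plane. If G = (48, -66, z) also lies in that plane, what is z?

Coplanarity requires DE · (DF × DG) = 0.
DE = (312, -975, 688), DF = (-322, -274, -214); the triple product is linear in z with coefficient -399438 and constant term 399438.
Setting it to zero: z = 1.

1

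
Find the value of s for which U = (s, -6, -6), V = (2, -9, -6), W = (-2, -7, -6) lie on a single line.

Collinearity requires UV × UW = 0; each component is linear in s.
The z-component gives (-2)s + (-8) = 0, so s = -4.
The remaining components then also vanish.

-4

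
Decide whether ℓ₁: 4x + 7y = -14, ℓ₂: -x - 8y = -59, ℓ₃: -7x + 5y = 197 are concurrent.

Yes

Intersecting ℓ₁ and ℓ₂: solving the 2×2 system gives (x, y) = (-21, 10).
Substitute into ℓ₃: (-7)(-21) + (5)(10) = 197.
This equals 197, so (-21, 10) lies on all three lines and they are concurrent.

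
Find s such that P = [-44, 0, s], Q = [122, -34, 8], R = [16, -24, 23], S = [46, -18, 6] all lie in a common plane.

5

Coplanarity ⇔ det[PQ; PR; PS] = 0.
Expanding, this is linear in s: (936)s + (-4680) = 0.
So s = 5.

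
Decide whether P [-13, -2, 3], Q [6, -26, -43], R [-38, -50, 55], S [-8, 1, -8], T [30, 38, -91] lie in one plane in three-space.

No

The plane through P, Q, R has normal n = PQ × PR = (-3456, 162, -1512) and equation n·X = 40068.
Checking the remaining points: n·S = 39906, n·T = 40068.
Since n·S = 39906 ≠ 40068, S is off the plane and the points are not all coplanar.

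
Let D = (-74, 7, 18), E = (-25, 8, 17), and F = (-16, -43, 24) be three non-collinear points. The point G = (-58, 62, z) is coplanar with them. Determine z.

10

The plane through D, E, F has equation −44x − 352y − 2508z = -44352.
Substituting G: (-2508)z + (-19272) = -44352, so z = 10.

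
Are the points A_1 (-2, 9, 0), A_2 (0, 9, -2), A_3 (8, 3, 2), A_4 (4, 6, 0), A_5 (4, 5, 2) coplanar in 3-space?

Yes

The plane through A_1, A_2, A_3 has normal n = A_1A_2 × A_1A_3 = (-12, -24, -12) and equation n·P = -192.
Checking the remaining points: n·A_4 = -192, n·A_5 = -192.
All equal -192, so all 5 points lie in one plane.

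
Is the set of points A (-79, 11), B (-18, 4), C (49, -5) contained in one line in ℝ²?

No

AB = (61, -7), AC = (128, -16).
det[AB; AC] = (61)(-16) − (-7)(128) = -80.
The determinant is nonzero, so they are not collinear.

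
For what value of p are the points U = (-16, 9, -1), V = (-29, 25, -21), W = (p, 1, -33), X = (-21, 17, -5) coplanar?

The points are coplanar iff UV · (UW × UX) = 0.
Expanding, this is linear in p: (-96)p + (-1920) = 0.
So p = -20.

-20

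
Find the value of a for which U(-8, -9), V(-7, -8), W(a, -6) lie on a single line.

-5

The three points are collinear iff det[UV; UW] = 0.
This determinant is linear in a: (-1)a + (-5) = 0, so a = -5.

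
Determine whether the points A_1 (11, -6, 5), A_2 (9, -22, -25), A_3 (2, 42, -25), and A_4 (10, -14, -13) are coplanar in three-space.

No

A normal to the plane through A_1, A_2, A_3 is n = A_1A_2 × A_1A_3 = (1920, 210, -240).
The plane has equation n·P = 18660. For A_4: n·A_4 = 19380.
19380 ≠ 18660, so A_4 is off the plane.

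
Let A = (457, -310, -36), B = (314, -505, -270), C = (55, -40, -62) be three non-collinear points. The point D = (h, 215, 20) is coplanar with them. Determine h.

-142

A normal to the plane is n = AB × AC = (68250, 90350, -117000).
D lies in the plane iff n · AD = 0.
This gives (68250)h + (9691500) = 0, so h = -142.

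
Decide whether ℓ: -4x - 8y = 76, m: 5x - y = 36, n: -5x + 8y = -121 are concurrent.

No

Intersecting ℓ and m: solving the 2×2 system gives (x, y) = (53/11, -131/11).
Substitute into n: (-5)(53/11) + (8)(-131/11) = -1313/11.
But n requires -121 ≠ -1313/11, so the three lines have no common point.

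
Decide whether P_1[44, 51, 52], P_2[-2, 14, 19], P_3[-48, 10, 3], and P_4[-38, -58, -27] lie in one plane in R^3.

The four points are coplanar iff the 3×3 determinant with rows P_1P_2, P_1P_3, P_1P_4 is zero.
Rows: (-46, -37, -33), (-92, -41, -49), (-82, -109, -79).
Expanding along the first row: (-46)(-2102) − (-37)(3250) + (-33)(6666) = -3036.
Nonzero ⇒ not coplanar.

No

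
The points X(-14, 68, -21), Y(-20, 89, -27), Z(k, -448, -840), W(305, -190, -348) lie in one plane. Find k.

Coplanarity ⇔ det[XY; XZ; XW] = 0.
Expanding, this is linear in k: (8415)k + (-6100875) = 0.
So k = 725.

725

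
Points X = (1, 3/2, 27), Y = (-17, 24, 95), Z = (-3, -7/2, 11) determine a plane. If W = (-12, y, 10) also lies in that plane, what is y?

The plane through X, Y, Z has equation −20x − 560y + 180z = 4000.
Substituting W: (-560)y + (2040) = 4000, so y = -7/2.

-7/2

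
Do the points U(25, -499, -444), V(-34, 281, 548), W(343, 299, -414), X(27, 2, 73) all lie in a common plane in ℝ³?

No

The four points are coplanar iff the 3×3 determinant with rows UV, UW, UX is zero.
Rows: (-59, 780, 992), (318, 798, 30), (2, 501, 517).
Expanding along the first row: (-59)(397536) − (780)(164346) + (992)(157722) = 4815720.
Nonzero ⇒ not coplanar.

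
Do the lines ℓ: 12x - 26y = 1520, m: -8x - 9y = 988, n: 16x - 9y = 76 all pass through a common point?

Lines aᵢx + bᵢy = cᵢ with pairwise distinct directions are concurrent exactly when det[aᵢ bᵢ cᵢ] = 0.
Here the determinant is 0.
It vanishes, so the lines are concurrent at (-38, -76).

Yes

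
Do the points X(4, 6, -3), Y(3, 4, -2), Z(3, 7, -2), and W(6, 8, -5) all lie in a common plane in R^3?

Yes

The four points are coplanar iff the 3×3 determinant with rows XY, XZ, XW is zero.
Rows: (-1, -2, 1), (-1, 1, 1), (2, 2, -2).
Expanding along the first row: (-1)(-4) − (-2)(0) + (1)(-4) = 0.
Zero determinant ⇒ coplanar.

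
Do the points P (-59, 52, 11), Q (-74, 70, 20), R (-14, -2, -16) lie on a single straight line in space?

Yes

PQ = (-15, 18, 9), PR = (45, -54, -27).
Each component of PR is -3 times the corresponding component of PQ, so PR = -3·PQ and the points are collinear.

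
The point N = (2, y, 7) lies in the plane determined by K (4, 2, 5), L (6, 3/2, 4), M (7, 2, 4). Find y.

4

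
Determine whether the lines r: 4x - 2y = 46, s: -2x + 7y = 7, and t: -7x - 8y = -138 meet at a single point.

Yes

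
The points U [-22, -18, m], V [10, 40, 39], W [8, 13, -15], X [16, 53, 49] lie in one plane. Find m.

Coplanarity ⇔ det[UV; UW; UX] = 0.
Expanding, this is linear in m: (-136)m + (1496) = 0.
So m = 11.

11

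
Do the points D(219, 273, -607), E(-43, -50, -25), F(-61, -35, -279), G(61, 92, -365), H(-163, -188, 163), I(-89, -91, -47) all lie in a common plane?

The plane through D, E, F has normal n = DE × DF = (73312, -77024, -9744) and equation n·P = 942384.
Checking the remaining points: n·G = 942384, n·H = 942384, n·I = 942384.
All equal 942384, so all 6 points lie in one plane.

Yes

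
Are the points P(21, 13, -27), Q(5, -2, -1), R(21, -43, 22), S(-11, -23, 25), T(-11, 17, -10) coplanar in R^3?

The plane through P, Q, R has normal n = PQ × PR = (721, 784, 896) and equation n·X = 1141.
Checking the remaining points: n·S = -3563, n·T = -3563.
Since n·S = -3563 ≠ 1141, S is off the plane and the points are not all coplanar.

No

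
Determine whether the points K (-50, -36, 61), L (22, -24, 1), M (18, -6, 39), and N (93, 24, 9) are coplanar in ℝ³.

Yes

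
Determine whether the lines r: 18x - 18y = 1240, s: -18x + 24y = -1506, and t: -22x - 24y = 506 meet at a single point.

Intersecting r and s: solving the 2×2 system gives (x, y) = (221/9, -133/3).
Substitute into t: (-22)(221/9) + (-24)(-133/3) = 4714/9.
But t requires 506 ≠ 4714/9, so the three lines have no common point.

No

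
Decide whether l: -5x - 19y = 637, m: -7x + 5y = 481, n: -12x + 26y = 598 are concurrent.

Lines aᵢx + bᵢy = cᵢ with pairwise distinct directions are concurrent exactly when det[aᵢ bᵢ cᵢ] = 0.
Here the determinant is 0.
It vanishes, so the lines are concurrent at (-78, -13).

Yes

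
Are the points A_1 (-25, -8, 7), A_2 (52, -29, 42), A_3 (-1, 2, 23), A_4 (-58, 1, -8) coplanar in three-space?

With A_1 as base: A_1A_2 = (77, -21, 35), A_1A_3 = (24, 10, 16), A_1A_4 = (-33, 9, -15).
A_1A_3 × A_1A_4 = (-294, -168, 546).
A_1A_2 · (A_1A_3 × A_1A_4) = 0.
The scalar triple product vanishes, so the four points are coplanar.

Yes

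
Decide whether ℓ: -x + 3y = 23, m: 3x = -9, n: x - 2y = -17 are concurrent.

No

Intersecting ℓ and m: solving the 2×2 system gives (x, y) = (-3, 20/3).
Substitute into n: (1)(-3) + (-2)(20/3) = -49/3.
But n requires -17 ≠ -49/3, so the three lines have no common point.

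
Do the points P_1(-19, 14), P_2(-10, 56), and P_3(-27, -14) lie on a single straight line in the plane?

P_1P_2 = (9, 42), P_1P_3 = (-8, -28).
det[P_1P_2; P_1P_3] = (9)(-28) − (42)(-8) = 84.
The determinant is nonzero, so they are not collinear.

No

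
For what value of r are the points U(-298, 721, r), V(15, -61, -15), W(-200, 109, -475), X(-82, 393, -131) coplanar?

Coplanarity ⇔ det[UV; UW; UX] = 0.
Expanding, this is linear in r: (81120)r + (45021600) = 0.
So r = -555.

-555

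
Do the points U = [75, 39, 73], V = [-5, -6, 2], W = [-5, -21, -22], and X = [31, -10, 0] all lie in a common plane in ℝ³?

With U as base: UV = (-80, -45, -71), UW = (-80, -60, -95), UX = (-44, -49, -73).
UW × UX = (-275, -1660, 1280).
UV · (UW × UX) = 5820.
Since 5820 ≠ 0, the four points are not coplanar.

No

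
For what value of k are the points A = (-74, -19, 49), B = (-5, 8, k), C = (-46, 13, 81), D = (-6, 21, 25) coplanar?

Normal to plane ACD: n = (-2048, 2848, -1056); plane equation n·P = 45696.
Requiring n·B = 45696: (-1056)k + (33024) = 45696.
So k = -12.

-12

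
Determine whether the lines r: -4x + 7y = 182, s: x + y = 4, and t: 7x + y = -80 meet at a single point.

Lines aᵢx + bᵢy = cᵢ with pairwise distinct directions are concurrent exactly when det[aᵢ bᵢ cᵢ] = 0.
Here the determinant is 0.
It vanishes, so the lines are concurrent at (-14, 18).

Yes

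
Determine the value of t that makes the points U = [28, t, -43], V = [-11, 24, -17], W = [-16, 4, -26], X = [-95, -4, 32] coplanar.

The points are coplanar iff UV · (UW × UX) = 0.
Expanding, this is linear in t: (-1001)t + (32032) = 0.
So t = 32.

32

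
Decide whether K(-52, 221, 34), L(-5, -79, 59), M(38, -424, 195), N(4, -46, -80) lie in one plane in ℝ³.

No

The four points are coplanar iff the 3×3 determinant with rows KL, KM, KN is zero.
Rows: (47, -300, 25), (90, -645, 161), (56, -267, -114).
Expanding along the first row: (47)(116517) − (-300)(-19276) + (25)(12090) = -4251.
Nonzero ⇒ not coplanar.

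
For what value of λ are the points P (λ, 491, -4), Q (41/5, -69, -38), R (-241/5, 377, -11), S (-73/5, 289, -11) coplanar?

-311/5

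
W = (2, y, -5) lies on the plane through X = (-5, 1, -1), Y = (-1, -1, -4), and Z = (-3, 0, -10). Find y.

A normal to the plane is n = XY × XZ = (15, 30, 0).
W lies in the plane iff n · XW = 0.
This gives (30)y + (75) = 0, so y = -5/2.

-5/2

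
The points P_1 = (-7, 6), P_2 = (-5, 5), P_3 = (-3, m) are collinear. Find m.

4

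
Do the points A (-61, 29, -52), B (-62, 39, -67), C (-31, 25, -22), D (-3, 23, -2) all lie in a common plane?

No

With A as base: AB = (-1, 10, -15), AC = (30, -4, 30), AD = (58, -6, 50).
AC × AD = (-20, 240, 52).
AB · (AC × AD) = 1640.
Since 1640 ≠ 0, the four points are not coplanar.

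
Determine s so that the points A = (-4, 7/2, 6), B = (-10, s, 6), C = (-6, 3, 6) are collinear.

2

Collinearity requires AB × AC = 0; each component is linear in s.
The z-component gives (2)s + (-4) = 0, so s = 2.
The remaining components then also vanish.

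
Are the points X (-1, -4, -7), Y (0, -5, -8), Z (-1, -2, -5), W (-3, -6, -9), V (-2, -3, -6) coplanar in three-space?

The plane through X, Y, Z has normal n = XY × XZ = (0, -2, 2) and equation n·P = -6.
Checking the remaining points: n·W = -6, n·V = -6.
All equal -6, so all 5 points lie in one plane.

Yes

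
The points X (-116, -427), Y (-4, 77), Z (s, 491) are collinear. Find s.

Collinearity: (Z − X) must be parallel to (Y − X) = (112, 504).
Cross-multiplying the components: (s − (-116))·(504) = (918)·(112).
Solving gives s = 88.

88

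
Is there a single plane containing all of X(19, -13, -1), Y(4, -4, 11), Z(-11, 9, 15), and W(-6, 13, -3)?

Yes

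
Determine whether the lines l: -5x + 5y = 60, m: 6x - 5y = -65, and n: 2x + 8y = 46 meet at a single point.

Intersecting l and m: solving the 2×2 system gives (x, y) = (-5, 7).
Substitute into n: (2)(-5) + (8)(7) = 46.
This equals 46, so (-5, 7) lies on all three lines and they are concurrent.

Yes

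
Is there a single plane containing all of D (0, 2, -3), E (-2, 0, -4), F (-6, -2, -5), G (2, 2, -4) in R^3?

With D as base: DE = (-2, -2, -1), DF = (-6, -4, -2), DG = (2, 0, -1).
DF × DG = (4, -10, 8).
DE · (DF × DG) = 4.
Since 4 ≠ 0, the four points are not coplanar.

No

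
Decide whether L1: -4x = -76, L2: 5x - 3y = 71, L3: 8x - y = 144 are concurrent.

Yes

Intersecting L1 and L2: solving the 2×2 system gives (x, y) = (19, 8).
Substitute into L3: (8)(19) + (-1)(8) = 144.
This equals 144, so (19, 8) lies on all three lines and they are concurrent.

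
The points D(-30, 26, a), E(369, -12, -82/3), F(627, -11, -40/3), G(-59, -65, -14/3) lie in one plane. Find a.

-253/3

The points are coplanar iff DE · (DF × DG) = 0.
Expanding, this is linear in a: (13246)a + (3351238/3) = 0.
So a = -253/3.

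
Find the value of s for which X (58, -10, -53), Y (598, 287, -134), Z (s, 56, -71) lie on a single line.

178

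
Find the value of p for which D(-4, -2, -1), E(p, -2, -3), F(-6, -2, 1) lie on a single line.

Direction DF = (-2, 0, 2). From the z-coordinate of E, the parameter along the line is τ = (-3 − (-1))/2 = -1.
Then p = (-4) + (-1)·(-2) = -2.

-2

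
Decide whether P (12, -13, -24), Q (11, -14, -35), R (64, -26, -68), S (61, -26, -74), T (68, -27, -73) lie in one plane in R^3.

No

The plane through P, Q, R has normal n = PQ × PR = (-99, -616, 65) and equation n·X = 5260.
Checking the remaining points: n·S = 5167, n·T = 5155.
Since n·S = 5167 ≠ 5260, S is off the plane and the points are not all coplanar.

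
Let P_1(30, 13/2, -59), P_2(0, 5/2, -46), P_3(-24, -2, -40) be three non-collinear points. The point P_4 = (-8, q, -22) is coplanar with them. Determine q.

15/2

Coplanarity requires P_1P_2 · (P_1P_3 × P_1P_4) = 0.
P_1P_2 = (-30, -4, 13), P_1P_3 = (-54, -17/2, 19); the triple product is linear in q with coefficient -132 and constant term 990.
Setting it to zero: q = 15/2.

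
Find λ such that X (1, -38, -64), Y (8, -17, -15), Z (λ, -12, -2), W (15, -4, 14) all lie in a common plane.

7

Normal to plane XYW: n = (-28, 140, -56); plane equation n·P = -1764.
Requiring n·Z = -1764: (-28)λ + (-1568) = -1764.
So λ = 7.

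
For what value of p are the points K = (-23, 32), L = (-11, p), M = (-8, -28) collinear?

-16

Collinearity: (L − K) must be parallel to (M − K) = (15, -60).
Cross-multiplying the components: (p − 32)·(15) = (12)·(-60).
Solving gives p = -16.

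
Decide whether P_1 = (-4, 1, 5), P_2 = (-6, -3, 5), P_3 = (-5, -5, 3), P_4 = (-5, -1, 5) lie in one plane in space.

Yes

A normal to the plane through P_1, P_2, P_3 is n = P_1P_2 × P_1P_3 = (8, -4, 8).
The plane has equation n·P = 4. For P_4: n·P_4 = 4.
Equal, so P_4 lies in the plane and all four are coplanar.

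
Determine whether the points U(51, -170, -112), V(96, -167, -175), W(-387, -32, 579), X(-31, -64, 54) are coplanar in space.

The four points are coplanar iff the 3×3 determinant with rows UV, UW, UX is zero.
Rows: (45, 3, -63), (-438, 138, 691), (-82, 106, 166).
Expanding along the first row: (45)(-50338) − (3)(-16046) + (-63)(-35112) = -5016.
Nonzero ⇒ not coplanar.

No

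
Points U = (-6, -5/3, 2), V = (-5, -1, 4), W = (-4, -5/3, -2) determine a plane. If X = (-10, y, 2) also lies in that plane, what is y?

The plane through U, V, W has equation −(8/3)x + 8y − (4/3)z = 0.
Substituting X: (8)y + (24) = 0, so y = -3.

-3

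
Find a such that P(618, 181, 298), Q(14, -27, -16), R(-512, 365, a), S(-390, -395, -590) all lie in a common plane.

Normal to plane PQS: n = (3840, -219840, 138240); plane equation n·X = 3777600.
Requiring n·R = 3777600: (138240)a + (-82207680) = 3777600.
So a = 622.

622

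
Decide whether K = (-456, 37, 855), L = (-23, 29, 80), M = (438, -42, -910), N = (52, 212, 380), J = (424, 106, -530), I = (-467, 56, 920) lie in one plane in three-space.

No

The plane through K, L, M has normal n = KL × KM = (-47105, 71395, -27055) and equation n·P = 989470.
Checking the remaining points: n·N = 2405380, n·J = 1934500, n·I = 1105555.
Since n·N = 2405380 ≠ 989470, N is off the plane and the points are not all coplanar.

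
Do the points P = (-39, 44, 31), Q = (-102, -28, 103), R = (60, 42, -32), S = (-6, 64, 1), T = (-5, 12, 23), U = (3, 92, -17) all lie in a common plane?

Yes

The plane through P, Q, R has normal n = PQ × PR = (4680, 3159, 7254) and equation n·X = 181350.
Checking the remaining points: n·S = 181350, n·T = 181350, n·U = 181350.
All equal 181350, so all 6 points lie in one plane.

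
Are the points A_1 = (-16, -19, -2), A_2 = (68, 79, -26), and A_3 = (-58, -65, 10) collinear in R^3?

No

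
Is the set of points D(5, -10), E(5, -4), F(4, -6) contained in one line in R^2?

No

DE = (0, 6), DF = (-1, 4).
If collinear, DF would be a scalar multiple of DE. But (0)·(4) ≠ (6)·(-1) (difference 6), so they are not parallel; the points are not collinear.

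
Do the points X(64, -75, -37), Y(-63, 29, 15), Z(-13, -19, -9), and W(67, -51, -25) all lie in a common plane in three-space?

Yes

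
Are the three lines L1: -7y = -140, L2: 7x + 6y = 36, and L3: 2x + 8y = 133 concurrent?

No

Intersecting L1 and L2: solving the 2×2 system gives (x, y) = (-12, 20).
Substitute into L3: (2)(-12) + (8)(20) = 136.
But L3 requires 133 ≠ 136, so the three lines have no common point.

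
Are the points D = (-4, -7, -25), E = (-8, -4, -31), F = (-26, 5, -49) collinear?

No

DE = (-4, 3, -6), DF = (-22, 12, -24).
Comparing components 3 and 1: (-6)(-22) − (-4)(-24) = 36 ≠ 0, so DE and DF are not parallel and the points are not collinear.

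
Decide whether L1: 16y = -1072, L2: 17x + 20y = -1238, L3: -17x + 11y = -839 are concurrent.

Yes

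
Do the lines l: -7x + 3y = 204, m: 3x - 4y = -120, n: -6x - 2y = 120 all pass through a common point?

Intersecting l and m: solving the 2×2 system gives (x, y) = (-24, 12).
Substitute into n: (-6)(-24) + (-2)(12) = 120.
This equals 120, so (-24, 12) lies on all three lines and they are concurrent.

Yes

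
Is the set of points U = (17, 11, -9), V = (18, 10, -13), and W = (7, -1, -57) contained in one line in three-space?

UV = (1, -1, -4), UW = (-10, -12, -48).
Comparing components 3 and 1: (-4)(-10) − (1)(-48) = 88 ≠ 0, so UV and UW are not parallel and the points are not collinear.

No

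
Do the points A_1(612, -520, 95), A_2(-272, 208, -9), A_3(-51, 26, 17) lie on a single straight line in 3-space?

Yes

A_1A_2 = (-884, 728, -104), A_1A_3 = (-663, 546, -78).
A_1A_2 × A_1A_3 = (0, 0, 0).
The cross product vanishes, so the three points are collinear.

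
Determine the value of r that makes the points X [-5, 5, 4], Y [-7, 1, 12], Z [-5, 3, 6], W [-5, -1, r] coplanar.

10

Normal to plane XYZ: n = (8, 4, 4); plane equation n·P = -4.
Requiring n·W = -4: (4)r + (-44) = -4.
So r = 10.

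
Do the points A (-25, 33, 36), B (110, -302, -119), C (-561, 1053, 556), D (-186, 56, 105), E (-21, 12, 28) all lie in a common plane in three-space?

The plane through A, B, C has normal n = AB × AC = (-16100, 12880, -41860) and equation n·P = -679420.
Checking the remaining points: n·D = -679420, n·E = -679420.
All equal -679420, so all 5 points lie in one plane.

Yes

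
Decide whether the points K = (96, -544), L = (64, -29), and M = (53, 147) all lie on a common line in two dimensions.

No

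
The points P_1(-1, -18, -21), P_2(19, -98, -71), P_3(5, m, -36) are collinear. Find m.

-42

Collinearity requires P_1P_2 × P_1P_3 = 0; each component is linear in m.
The x-component gives (50)m + (2100) = 0, so m = -42.
The remaining components then also vanish.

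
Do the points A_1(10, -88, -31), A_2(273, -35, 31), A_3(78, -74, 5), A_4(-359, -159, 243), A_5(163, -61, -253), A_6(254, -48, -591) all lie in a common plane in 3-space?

No

The plane through A_1, A_2, A_3 has normal n = A_1A_2 × A_1A_3 = (1040, -5252, 78) and equation n·P = 470158.
Checking the remaining points: n·A_4 = 480662, n·A_5 = 470158, n·A_6 = 470158.
Since n·A_4 = 480662 ≠ 470158, A_4 is off the plane and the points are not all coplanar.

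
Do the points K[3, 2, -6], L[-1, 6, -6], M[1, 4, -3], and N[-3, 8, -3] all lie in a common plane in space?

Yes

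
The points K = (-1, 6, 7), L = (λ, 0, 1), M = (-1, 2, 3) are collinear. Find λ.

-1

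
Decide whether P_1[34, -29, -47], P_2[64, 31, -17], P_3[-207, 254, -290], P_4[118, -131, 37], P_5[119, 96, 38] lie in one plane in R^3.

No

The plane through P_1, P_2, P_3 has normal n = P_1P_2 × P_1P_3 = (-23070, 60, 22950) and equation n·P = -1864770.
Checking the remaining points: n·P_4 = -1880970, n·P_5 = -1867470.
Since n·P_4 = -1880970 ≠ -1864770, P_4 is off the plane and the points are not all coplanar.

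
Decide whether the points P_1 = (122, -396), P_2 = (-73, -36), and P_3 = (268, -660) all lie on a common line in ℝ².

P_1P_2 = (-195, 360), P_1P_3 = (146, -264).
If collinear, P_1P_3 would be a scalar multiple of P_1P_2. But (-195)·(-264) ≠ (360)·(146) (difference -1080), so they are not parallel; the points are not collinear.

No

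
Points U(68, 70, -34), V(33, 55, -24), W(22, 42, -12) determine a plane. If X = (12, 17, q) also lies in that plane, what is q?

13

A normal to the plane is n = UV × UW = (-50, 310, 290).
X lies in the plane iff n · UX = 0.
This gives (290)q + (-3770) = 0, so q = 13.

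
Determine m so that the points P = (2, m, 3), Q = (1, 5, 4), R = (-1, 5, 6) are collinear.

5

Direction QR = (-2, 0, 2). From the x-coordinate of P, the parameter along the line is τ = (2 − 1)/(-2) = -1/2.
Then m = 5 + (-1/2)·(0) = 5.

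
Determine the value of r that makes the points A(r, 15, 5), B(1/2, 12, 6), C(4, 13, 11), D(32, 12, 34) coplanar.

-7

Coplanarity ⇔ det[AB; AC; AD] = 0.
Expanding, this is linear in r: (-28)r + (-196) = 0.
So r = -7.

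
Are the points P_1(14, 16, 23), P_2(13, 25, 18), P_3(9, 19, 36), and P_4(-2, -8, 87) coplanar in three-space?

The four points are coplanar iff the 3×3 determinant with rows P_1P_2, P_1P_3, P_1P_4 is zero.
Rows: (-1, 9, -5), (-5, 3, 13), (-16, -24, 64).
Expanding along the first row: (-1)(504) − (9)(-112) + (-5)(168) = -336.
Nonzero ⇒ not coplanar.

No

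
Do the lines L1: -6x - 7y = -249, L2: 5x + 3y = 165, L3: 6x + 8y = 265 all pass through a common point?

No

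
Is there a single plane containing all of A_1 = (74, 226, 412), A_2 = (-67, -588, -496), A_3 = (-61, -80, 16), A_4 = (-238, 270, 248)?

A normal to the plane through A_1, A_2, A_3 is n = A_1A_2 × A_1A_3 = (44496, 66744, -66744).
The plane has equation n·P = -9121680. For A_4: n·A_4 = -9121680.
Equal, so A_4 lies in the plane and all four are coplanar.

Yes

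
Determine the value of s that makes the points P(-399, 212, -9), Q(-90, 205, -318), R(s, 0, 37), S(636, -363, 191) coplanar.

9

Coplanarity ⇔ det[PQ; PR; PS] = 0.
Expanding, this is linear in s: (179075)s + (-1611675) = 0.
So s = 9.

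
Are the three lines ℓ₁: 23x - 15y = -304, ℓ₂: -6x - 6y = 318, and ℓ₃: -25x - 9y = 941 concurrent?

Lines aᵢx + bᵢy = cᵢ with pairwise distinct directions are concurrent exactly when det[aᵢ bᵢ cᵢ] = 0.
Here the determinant is -288.
Nonzero, so no common point exists.

No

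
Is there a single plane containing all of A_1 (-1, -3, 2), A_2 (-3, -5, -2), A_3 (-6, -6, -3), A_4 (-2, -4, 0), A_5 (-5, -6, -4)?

No

The plane through A_1, A_2, A_3 has normal n = A_1A_2 × A_1A_3 = (-2, 10, -4) and equation n·P = -36.
Checking the remaining points: n·A_4 = -36, n·A_5 = -34.
Since n·A_5 = -34 ≠ -36, A_5 is off the plane and the points are not all coplanar.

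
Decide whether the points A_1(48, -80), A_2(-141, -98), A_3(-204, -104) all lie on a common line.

A_1A_2 = (-189, -18), A_1A_3 = (-252, -24).
Checking proportionality: A_1A_3 = 4/3·A_1A_2, so the vectors are parallel and the points are collinear.

Yes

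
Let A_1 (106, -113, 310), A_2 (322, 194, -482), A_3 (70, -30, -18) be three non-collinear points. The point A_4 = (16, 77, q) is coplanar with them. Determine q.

-450

A normal to the plane is n = A_1A_2 × A_1A_3 = (-34960, 99360, 28980).
A_4 lies in the plane iff n · A_1A_4 = 0.
This gives (28980)q + (13041000) = 0, so q = -450.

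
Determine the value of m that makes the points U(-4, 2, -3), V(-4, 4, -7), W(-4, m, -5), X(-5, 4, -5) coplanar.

Normal to plane UVX: n = (4, 4, 2); plane equation n·P = -14.
Requiring n·W = -14: (4)m + (-26) = -14.
So m = 3.

3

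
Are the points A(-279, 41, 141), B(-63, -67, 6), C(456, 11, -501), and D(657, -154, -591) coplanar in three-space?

No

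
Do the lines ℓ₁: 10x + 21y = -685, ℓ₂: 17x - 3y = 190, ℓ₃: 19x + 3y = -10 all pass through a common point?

Intersecting ℓ₁ and ℓ₂: solving the 2×2 system gives (x, y) = (5, -35).
Substitute into ℓ₃: (19)(5) + (3)(-35) = -10.
This equals -10, so (5, -35) lies on all three lines and they are concurrent.

Yes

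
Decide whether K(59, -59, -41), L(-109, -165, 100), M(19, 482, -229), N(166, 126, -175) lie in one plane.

A normal to the plane through K, L, M is n = KL × KM = (-56353, -37224, -95128).
The plane has equation n·P = 2771637. For N: n·N = 2602578.
2602578 ≠ 2771637, so N is off the plane.

No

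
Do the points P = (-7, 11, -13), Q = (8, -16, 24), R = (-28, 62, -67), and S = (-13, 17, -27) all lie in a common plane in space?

Yes

With P as base: PQ = (15, -27, 37), PR = (-21, 51, -54), PS = (-6, 6, -14).
PR × PS = (-390, 30, 180).
PQ · (PR × PS) = 0.
The scalar triple product vanishes, so the four points are coplanar.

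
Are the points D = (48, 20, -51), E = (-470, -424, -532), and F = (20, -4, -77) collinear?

Yes

DE = (-518, -444, -481), DF = (-28, -24, -26).
Each component of DF is 2/37 times the corresponding component of DE, so DF = 2/37·DE and the points are collinear.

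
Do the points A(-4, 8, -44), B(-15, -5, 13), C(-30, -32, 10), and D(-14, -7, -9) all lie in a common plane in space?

With A as base: AB = (-11, -13, 57), AC = (-26, -40, 54), AD = (-10, -15, 35).
AC × AD = (-590, 370, -10).
AB · (AC × AD) = 1110.
Since 1110 ≠ 0, the four points are not coplanar.

No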